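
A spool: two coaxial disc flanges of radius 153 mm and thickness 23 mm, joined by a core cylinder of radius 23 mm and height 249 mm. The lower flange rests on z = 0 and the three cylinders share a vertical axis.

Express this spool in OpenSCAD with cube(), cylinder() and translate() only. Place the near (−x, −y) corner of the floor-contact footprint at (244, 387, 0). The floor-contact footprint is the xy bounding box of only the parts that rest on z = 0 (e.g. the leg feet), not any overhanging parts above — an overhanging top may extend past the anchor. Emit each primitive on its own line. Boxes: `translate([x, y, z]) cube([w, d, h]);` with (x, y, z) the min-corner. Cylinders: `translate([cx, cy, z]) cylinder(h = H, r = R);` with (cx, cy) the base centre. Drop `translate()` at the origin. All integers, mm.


translate([397, 540, 0]) cylinder(h = 23, r = 153);
translate([397, 540, 23]) cylinder(h = 249, r = 23);
translate([397, 540, 272]) cylinder(h = 23, r = 153);


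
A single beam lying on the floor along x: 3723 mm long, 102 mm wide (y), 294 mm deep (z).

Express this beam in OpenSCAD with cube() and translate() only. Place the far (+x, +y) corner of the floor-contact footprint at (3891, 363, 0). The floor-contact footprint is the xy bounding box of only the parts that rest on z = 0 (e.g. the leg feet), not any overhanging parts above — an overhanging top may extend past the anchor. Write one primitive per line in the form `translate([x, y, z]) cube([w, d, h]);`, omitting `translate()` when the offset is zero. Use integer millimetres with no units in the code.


translate([168, 261, 0]) cube([3723, 102, 294]);


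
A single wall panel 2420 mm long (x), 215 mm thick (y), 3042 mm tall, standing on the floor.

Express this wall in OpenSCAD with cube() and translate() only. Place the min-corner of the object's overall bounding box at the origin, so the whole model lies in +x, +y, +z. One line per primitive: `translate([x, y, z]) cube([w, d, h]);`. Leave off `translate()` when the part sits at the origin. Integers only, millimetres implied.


cube([2420, 215, 3042]);


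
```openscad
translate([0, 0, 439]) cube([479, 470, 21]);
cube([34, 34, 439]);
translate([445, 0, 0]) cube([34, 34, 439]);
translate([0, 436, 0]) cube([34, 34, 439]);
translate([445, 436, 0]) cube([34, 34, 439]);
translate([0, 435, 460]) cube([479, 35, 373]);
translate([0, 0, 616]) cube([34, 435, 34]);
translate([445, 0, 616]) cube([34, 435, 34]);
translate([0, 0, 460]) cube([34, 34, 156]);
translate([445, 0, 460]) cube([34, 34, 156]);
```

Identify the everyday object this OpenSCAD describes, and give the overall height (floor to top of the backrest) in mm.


A chair. The overall height is 833 mm.

A slab on four corner posts with a tall panel at the back — a chair. The seat slab sits at z = 439 with thickness 21, and the 373 mm backrest starts at the seat top, so the overall height is 439 + 21 + 373 = 833 mm.


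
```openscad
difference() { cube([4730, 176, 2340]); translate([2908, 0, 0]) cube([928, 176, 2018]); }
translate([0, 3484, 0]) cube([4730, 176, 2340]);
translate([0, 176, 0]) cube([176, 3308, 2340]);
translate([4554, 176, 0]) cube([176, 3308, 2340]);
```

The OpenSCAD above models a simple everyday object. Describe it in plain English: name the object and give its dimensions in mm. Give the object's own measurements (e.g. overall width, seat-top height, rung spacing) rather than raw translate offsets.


A single room: four walls, each 2340 mm tall and 176 mm thick, enclosing an outside footprint 4730×3660 mm (x × y), no floor or roof. The front and back walls (−y and +y sides) run the full x-width; the side walls fit between their inner faces. A door opening 928 mm wide and 2018 mm tall is cut through the front wall from the floor up, its −x edge 2908 mm from the wall's −x end.


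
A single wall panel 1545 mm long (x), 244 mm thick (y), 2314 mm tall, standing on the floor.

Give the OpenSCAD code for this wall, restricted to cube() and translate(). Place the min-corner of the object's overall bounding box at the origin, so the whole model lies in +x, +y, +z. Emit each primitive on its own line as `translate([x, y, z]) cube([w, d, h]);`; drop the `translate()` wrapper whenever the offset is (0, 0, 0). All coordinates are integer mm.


cube([1545, 244, 2314]);


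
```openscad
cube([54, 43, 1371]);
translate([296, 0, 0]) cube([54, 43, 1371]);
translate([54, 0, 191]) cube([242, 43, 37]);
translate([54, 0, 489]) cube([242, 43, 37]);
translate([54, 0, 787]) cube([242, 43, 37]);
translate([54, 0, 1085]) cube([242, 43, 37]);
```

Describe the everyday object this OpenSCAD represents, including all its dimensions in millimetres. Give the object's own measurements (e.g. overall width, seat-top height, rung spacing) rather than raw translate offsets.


A straight ladder. Two 54×43 mm vertical rails, 1371 mm tall, stand 350 mm apart (outside-to-outside) with their front faces coplanar on the −y side. 4 rungs, each 43 mm deep and 37 mm tall, span between the inner faces of the rails, front faces flush with the rails. The lowest rung's underside is at z = 191 mm and rungs are spaced 298 mm apart (underside to underside).


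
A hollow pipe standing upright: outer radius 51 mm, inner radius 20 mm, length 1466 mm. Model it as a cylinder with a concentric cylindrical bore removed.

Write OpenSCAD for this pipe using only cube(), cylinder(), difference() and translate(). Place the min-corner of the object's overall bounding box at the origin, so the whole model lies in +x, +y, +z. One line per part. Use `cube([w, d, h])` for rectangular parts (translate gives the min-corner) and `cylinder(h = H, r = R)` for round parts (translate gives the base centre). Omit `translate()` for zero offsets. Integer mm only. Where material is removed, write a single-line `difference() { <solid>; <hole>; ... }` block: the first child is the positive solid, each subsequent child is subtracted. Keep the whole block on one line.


difference() { translate([51, 51, 0]) cylinder(h = 1466, r = 51); translate([51, 51, 0]) cylinder(h = 1466, r = 20); }


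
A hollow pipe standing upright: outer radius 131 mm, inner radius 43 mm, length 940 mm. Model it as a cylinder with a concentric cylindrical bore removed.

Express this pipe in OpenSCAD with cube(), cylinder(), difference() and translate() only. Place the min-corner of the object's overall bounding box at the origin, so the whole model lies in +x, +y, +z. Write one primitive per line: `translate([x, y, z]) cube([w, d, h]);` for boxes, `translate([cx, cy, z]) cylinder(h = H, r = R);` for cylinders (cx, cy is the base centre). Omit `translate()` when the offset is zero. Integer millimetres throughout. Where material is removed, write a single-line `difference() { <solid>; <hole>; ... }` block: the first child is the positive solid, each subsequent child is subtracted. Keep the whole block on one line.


difference() { translate([131, 131, 0]) cylinder(h = 940, r = 131); translate([131, 131, 0]) cylinder(h = 940, r = 43); }


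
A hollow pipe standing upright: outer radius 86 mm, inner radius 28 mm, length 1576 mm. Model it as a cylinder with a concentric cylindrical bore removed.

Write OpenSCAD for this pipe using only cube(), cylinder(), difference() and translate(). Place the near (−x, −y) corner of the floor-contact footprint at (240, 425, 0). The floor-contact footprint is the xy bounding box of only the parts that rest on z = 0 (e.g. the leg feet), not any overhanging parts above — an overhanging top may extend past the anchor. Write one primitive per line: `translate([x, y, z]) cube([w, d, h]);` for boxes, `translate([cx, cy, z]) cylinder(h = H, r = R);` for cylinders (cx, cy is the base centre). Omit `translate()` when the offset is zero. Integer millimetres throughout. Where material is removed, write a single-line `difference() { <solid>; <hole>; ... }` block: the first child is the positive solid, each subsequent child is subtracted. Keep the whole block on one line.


difference() { translate([326, 511, 0]) cylinder(h = 1576, r = 86); translate([326, 511, 0]) cylinder(h = 1576, r = 28); }


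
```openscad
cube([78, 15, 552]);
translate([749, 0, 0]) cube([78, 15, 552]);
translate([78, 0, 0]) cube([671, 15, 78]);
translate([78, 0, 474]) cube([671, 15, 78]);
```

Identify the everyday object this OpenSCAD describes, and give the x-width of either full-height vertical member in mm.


A picture frame. The border width is 78 mm.

Four thin pieces enclosing a rectangular opening — a picture frame. The two full-height stiles are 552 mm tall; the top rail sits at z = 474 and is 78 mm tall, so the border above the opening is 552 − 474 = 78 mm, matching the stile x-width.


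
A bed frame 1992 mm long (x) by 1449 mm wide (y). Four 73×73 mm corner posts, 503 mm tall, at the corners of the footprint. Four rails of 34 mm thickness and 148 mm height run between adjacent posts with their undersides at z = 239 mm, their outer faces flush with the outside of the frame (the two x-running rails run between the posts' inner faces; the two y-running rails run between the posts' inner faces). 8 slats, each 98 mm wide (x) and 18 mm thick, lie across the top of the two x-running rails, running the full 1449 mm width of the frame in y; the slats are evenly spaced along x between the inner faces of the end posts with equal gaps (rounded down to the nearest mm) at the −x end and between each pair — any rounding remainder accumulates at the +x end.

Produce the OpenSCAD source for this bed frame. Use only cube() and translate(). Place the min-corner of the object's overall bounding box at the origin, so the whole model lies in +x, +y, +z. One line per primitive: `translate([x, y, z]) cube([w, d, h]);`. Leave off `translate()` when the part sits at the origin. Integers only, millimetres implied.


// slat z = rail_z + rail_h = 239 + 148 = 387
// slat gap = ⌊(1846 − 8·98) / 9⌋ = 118
cube([73, 73, 503]);
translate([0, 1376, 0]) cube([73, 73, 503]);
translate([1919, 0, 0]) cube([73, 73, 503]);
translate([1919, 1376, 0]) cube([73, 73, 503]);
translate([73, 0, 239]) cube([1846, 34, 148]);
translate([73, 1415, 239]) cube([1846, 34, 148]);
translate([0, 73, 239]) cube([34, 1303, 148]);
translate([1958, 73, 239]) cube([34, 1303, 148]);
translate([191, 0, 387]) cube([98, 1449, 18]);
translate([407, 0, 387]) cube([98, 1449, 18]);
translate([623, 0, 387]) cube([98, 1449, 18]);
translate([839, 0, 387]) cube([98, 1449, 18]);
translate([1055, 0, 387]) cube([98, 1449, 18]);
translate([1271, 0, 387]) cube([98, 1449, 18]);
translate([1487, 0, 387]) cube([98, 1449, 18]);
translate([1703, 0, 387]) cube([98, 1449, 18]);


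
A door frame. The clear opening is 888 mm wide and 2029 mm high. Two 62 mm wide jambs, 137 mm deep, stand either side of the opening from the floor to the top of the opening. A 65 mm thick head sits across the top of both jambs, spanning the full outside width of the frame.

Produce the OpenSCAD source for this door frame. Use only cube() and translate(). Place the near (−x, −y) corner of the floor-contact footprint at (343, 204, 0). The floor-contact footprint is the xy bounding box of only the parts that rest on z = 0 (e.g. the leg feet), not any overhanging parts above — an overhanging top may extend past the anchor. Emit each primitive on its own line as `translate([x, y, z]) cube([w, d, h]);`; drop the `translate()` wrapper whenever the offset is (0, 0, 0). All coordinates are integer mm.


translate([343, 204, 0]) cube([62, 137, 2029]);
translate([1293, 204, 0]) cube([62, 137, 2029]);
translate([343, 204, 2029]) cube([1012, 137, 65]);


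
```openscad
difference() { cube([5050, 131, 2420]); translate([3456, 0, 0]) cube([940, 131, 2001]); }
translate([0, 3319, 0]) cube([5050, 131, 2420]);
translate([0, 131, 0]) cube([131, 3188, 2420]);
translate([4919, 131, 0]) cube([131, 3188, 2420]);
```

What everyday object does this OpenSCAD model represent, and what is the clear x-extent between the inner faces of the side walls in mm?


A single room. The interior width is 4788 mm.

Four walls enclosing a rectangle with a door in the front wall — a room. Outside width 5050 minus two 131 mm walls gives 4788 mm.


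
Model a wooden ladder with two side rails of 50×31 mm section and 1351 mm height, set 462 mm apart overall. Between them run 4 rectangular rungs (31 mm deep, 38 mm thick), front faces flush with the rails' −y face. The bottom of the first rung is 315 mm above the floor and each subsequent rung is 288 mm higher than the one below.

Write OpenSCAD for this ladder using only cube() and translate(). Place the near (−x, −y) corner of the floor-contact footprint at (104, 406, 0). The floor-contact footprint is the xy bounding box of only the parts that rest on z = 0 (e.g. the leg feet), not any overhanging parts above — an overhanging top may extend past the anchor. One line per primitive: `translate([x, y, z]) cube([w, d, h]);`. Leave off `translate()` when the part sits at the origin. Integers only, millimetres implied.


translate([104, 406, 0]) cube([50, 31, 1351]);
translate([516, 406, 0]) cube([50, 31, 1351]);
translate([154, 406, 315]) cube([362, 31, 38]);
translate([154, 406, 603]) cube([362, 31, 38]);
translate([154, 406, 891]) cube([362, 31, 38]);
translate([154, 406, 1179]) cube([362, 31, 38]);


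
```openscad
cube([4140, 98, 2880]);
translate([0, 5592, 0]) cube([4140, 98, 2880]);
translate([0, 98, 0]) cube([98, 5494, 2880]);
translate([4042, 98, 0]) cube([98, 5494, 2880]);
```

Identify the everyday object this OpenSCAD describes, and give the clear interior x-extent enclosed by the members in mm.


A house (or room) frame. The interior width is 3944 mm.

Four 2880 mm walls enclosing a rectangle with no floor or roof — a room or house frame. Outside width is 4140 mm and wall thickness is 98 mm, so the interior width is 4140 − 2 × 98 = 3944 mm.


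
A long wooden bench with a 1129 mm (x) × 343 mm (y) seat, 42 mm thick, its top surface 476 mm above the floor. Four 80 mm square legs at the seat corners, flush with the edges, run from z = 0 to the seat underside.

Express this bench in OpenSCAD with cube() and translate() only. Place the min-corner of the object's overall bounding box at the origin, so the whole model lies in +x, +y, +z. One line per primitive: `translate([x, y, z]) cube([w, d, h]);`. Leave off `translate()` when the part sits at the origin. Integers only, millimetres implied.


translate([0, 0, 434]) cube([1129, 343, 42]);
cube([80, 80, 434]);
translate([0, 263, 0]) cube([80, 80, 434]);
translate([1049, 0, 0]) cube([80, 80, 434]);
translate([1049, 263, 0]) cube([80, 80, 434]);


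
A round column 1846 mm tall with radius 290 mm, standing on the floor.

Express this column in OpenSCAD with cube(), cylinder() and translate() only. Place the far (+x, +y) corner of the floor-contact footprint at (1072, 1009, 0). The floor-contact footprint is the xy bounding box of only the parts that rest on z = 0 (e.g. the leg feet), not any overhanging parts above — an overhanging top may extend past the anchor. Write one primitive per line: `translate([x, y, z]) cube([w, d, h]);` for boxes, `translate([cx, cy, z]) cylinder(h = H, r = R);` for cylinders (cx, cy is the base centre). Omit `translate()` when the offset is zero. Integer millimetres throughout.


translate([782, 719, 0]) cylinder(h = 1846, r = 290);


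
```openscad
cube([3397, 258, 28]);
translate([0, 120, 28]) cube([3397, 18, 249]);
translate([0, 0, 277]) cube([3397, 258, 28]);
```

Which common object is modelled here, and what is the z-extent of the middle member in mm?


An I-beam. The web height is 249 mm.

Two wide flanges with a thin centred web — an I-beam. Overall 305 mm minus two 28 mm flanges gives a web of 305 − 2·28 = 249 mm.


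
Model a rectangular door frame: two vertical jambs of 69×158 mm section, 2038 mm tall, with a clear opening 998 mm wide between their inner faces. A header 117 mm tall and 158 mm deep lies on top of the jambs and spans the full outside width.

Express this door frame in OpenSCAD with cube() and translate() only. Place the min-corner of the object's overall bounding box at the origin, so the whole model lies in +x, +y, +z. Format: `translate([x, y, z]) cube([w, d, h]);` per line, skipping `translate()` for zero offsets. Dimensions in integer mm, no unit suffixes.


cube([69, 158, 2038]);
translate([1067, 0, 0]) cube([69, 158, 2038]);
translate([0, 0, 2038]) cube([1136, 158, 117]);


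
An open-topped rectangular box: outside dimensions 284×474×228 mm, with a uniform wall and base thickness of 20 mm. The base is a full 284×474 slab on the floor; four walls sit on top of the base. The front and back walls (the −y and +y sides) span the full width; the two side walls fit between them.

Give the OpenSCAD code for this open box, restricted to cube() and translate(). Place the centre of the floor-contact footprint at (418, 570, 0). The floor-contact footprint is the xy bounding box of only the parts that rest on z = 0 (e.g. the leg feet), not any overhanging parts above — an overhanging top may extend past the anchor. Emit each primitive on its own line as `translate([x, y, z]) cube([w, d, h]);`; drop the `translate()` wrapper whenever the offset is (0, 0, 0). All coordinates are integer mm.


translate([276, 333, 0]) cube([284, 474, 20]);
translate([276, 333, 20]) cube([284, 20, 208]);
translate([276, 787, 20]) cube([284, 20, 208]);
translate([276, 353, 20]) cube([20, 434, 208]);
translate([540, 353, 20]) cube([20, 434, 208]);


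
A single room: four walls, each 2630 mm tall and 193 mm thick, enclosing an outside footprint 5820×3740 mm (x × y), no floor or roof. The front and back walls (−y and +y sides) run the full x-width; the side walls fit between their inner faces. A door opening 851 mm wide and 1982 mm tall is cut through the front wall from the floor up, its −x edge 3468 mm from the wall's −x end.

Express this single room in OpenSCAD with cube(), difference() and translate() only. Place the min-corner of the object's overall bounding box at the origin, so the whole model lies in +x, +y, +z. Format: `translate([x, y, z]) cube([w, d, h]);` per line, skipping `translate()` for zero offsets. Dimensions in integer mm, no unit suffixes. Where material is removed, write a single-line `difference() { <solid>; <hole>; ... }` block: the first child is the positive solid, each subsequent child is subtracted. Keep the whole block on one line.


difference() { cube([5820, 193, 2630]); translate([3468, 0, 0]) cube([851, 193, 1982]); }
translate([0, 3547, 0]) cube([5820, 193, 2630]);
translate([0, 193, 0]) cube([193, 3354, 2630]);
translate([5627, 193, 0]) cube([193, 3354, 2630]);


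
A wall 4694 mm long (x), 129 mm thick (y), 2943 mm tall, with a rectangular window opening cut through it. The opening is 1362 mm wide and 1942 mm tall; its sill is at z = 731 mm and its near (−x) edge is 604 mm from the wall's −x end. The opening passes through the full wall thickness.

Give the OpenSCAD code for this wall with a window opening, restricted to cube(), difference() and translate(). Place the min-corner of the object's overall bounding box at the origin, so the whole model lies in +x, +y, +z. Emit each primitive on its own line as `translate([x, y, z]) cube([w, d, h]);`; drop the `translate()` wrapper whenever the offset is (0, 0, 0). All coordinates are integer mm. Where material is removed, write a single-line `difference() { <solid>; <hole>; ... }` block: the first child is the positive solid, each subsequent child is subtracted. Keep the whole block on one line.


difference() { cube([4694, 129, 2943]); translate([604, 0, 731]) cube([1362, 129, 1942]); }


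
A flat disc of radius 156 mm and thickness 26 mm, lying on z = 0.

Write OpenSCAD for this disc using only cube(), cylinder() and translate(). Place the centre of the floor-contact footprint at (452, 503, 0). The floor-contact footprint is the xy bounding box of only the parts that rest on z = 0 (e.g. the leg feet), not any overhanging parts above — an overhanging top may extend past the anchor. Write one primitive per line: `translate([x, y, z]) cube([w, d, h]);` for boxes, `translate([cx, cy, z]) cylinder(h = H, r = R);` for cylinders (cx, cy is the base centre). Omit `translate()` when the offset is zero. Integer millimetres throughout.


translate([452, 503, 0]) cylinder(h = 26, r = 156);


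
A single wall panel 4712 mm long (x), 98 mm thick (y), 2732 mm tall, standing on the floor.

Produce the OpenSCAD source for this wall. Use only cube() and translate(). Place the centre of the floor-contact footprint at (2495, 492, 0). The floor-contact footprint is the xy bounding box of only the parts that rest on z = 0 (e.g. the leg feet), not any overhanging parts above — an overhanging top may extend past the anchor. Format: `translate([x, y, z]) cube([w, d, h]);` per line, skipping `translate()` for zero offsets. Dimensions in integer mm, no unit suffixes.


translate([139, 443, 0]) cube([4712, 98, 2732]);


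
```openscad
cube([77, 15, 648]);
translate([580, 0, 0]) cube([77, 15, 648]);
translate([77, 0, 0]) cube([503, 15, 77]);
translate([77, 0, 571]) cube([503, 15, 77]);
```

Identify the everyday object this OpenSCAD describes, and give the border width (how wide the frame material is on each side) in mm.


A picture frame. The border width is 77 mm.

Four thin pieces enclosing a rectangular opening — a picture frame. The two full-height stiles are 648 mm tall; the top rail sits at z = 571 and is 77 mm tall, so the border above the opening is 648 − 571 = 77 mm, matching the stile x-width.


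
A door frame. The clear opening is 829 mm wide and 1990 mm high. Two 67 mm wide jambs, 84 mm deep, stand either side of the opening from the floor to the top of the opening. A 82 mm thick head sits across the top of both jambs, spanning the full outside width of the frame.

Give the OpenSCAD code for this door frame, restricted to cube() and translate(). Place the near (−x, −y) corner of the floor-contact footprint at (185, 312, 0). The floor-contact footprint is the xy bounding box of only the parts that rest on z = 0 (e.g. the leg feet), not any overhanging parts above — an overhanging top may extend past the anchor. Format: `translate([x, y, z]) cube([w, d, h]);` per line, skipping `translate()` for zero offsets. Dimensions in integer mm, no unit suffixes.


translate([185, 312, 0]) cube([67, 84, 1990]);
translate([1081, 312, 0]) cube([67, 84, 1990]);
translate([185, 312, 1990]) cube([963, 84, 82]);


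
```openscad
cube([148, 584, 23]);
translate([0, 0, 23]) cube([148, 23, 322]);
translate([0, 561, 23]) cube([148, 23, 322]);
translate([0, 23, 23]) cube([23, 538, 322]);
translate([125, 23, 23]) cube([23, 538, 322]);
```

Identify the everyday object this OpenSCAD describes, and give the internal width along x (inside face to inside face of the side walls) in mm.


An open box. The internal width is 102 mm.

A 148×584 base slab with four walls standing on it — an open box. The base is 148 mm wide and the walls are 23 mm thick, so the internal width is 148 − 2 × 23 = 102 mm.


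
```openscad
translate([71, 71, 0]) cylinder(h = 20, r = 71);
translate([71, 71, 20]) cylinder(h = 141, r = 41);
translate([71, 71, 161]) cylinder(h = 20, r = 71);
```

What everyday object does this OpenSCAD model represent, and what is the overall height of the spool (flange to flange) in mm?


A spool. The overall height is 181 mm.

Three coaxial cylinders, large–small–large — a spool. Two 20 mm flanges and a 141 mm core give 20 + 141 + 20 = 181 mm.


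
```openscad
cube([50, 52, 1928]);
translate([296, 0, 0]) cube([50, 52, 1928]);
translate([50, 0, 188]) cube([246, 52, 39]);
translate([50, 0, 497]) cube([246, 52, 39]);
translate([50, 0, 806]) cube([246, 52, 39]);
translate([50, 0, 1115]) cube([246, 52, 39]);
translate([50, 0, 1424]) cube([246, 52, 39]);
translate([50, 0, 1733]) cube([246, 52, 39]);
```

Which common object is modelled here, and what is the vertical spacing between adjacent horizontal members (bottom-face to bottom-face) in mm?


A ladder. The rung spacing is 309 mm.

Two tall 50×52 posts with 6 short bars between them — a ladder. Adjacent rungs sit at z = 188 and z = 497, so the spacing is 497 − 188 = 309 mm.


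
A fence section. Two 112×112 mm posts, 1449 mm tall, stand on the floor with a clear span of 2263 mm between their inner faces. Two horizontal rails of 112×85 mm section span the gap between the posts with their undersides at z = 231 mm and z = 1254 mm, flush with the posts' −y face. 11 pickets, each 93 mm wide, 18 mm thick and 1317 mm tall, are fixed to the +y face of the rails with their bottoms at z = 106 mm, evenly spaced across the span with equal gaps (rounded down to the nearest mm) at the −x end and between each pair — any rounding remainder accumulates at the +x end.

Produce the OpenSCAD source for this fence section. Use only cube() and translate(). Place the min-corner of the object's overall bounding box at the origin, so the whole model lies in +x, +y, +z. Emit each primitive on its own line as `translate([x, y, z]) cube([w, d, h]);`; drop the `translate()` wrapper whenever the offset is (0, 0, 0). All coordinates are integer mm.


cube([112, 112, 1449]);
translate([2375, 0, 0]) cube([112, 112, 1449]);
translate([112, 0, 231]) cube([2263, 112, 85]);
translate([112, 0, 1254]) cube([2263, 112, 85]);
translate([215, 112, 106]) cube([93, 18, 1317]);
translate([411, 112, 106]) cube([93, 18, 1317]);
translate([607, 112, 106]) cube([93, 18, 1317]);
translate([803, 112, 106]) cube([93, 18, 1317]);
translate([999, 112, 106]) cube([93, 18, 1317]);
translate([1195, 112, 106]) cube([93, 18, 1317]);
translate([1391, 112, 106]) cube([93, 18, 1317]);
translate([1587, 112, 106]) cube([93, 18, 1317]);
translate([1783, 112, 106]) cube([93, 18, 1317]);
translate([1979, 112, 106]) cube([93, 18, 1317]);
translate([2175, 112, 106]) cube([93, 18, 1317]);


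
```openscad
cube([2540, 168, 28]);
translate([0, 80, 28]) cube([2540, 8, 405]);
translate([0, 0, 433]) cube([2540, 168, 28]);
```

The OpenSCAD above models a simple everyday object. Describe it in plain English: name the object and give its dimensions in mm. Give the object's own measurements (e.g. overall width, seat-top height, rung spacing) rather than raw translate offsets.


An I-beam lying along x, 2540 mm long. Overall section height 461 mm. Two flanges 168 mm wide (y) and 28 mm thick, one on the floor and one at the top; a web 8 mm thick runs between them, centred on the flange width.


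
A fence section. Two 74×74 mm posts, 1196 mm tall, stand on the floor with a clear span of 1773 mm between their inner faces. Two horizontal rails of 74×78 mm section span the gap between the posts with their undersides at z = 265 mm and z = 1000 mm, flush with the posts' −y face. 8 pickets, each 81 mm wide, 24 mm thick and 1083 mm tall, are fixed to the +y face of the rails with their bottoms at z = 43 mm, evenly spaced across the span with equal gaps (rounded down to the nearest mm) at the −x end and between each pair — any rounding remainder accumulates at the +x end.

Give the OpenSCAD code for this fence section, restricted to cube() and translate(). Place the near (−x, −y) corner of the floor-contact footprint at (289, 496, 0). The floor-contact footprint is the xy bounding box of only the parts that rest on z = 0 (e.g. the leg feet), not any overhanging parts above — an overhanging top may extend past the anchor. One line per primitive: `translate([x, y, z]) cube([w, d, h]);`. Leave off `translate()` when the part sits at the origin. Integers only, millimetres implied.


translate([289, 496, 0]) cube([74, 74, 1196]);
translate([2136, 496, 0]) cube([74, 74, 1196]);
translate([363, 496, 265]) cube([1773, 74, 78]);
translate([363, 496, 1000]) cube([1773, 74, 78]);
translate([488, 570, 43]) cube([81, 24, 1083]);
translate([694, 570, 43]) cube([81, 24, 1083]);
translate([900, 570, 43]) cube([81, 24, 1083]);
translate([1106, 570, 43]) cube([81, 24, 1083]);
translate([1312, 570, 43]) cube([81, 24, 1083]);
translate([1518, 570, 43]) cube([81, 24, 1083]);
translate([1724, 570, 43]) cube([81, 24, 1083]);
translate([1930, 570, 43]) cube([81, 24, 1083]);


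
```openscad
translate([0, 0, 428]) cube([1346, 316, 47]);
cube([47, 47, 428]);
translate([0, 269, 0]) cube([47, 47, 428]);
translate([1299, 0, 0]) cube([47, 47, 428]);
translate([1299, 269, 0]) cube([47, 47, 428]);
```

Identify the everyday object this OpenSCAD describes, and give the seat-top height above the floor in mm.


A bench. The seat-top height is 475 mm.

A long slab on four corner posts — a bench. The slab sits at z = 428 with thickness 47, so the top is 428 + 47 = 475 mm.


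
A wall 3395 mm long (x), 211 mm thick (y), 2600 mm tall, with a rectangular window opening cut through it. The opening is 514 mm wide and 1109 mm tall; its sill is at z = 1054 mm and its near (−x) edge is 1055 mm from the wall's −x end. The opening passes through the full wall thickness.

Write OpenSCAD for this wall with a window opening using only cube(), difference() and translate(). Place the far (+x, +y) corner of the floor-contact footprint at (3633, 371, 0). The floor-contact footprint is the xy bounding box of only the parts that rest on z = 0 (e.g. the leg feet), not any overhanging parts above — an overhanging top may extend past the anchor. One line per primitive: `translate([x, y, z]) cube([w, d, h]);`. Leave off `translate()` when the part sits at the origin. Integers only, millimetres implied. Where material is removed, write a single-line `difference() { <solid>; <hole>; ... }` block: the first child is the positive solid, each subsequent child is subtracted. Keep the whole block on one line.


difference() { translate([238, 160, 0]) cube([3395, 211, 2600]); translate([1293, 160, 1054]) cube([514, 211, 1109]); }


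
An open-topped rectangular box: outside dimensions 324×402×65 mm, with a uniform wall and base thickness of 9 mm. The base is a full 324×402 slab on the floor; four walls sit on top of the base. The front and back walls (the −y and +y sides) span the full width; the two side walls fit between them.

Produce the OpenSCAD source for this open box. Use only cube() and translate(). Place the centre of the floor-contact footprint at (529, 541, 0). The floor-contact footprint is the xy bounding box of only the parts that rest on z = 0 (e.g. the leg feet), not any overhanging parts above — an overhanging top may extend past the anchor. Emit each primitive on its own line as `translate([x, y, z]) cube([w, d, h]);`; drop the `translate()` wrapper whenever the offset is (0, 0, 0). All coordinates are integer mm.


translate([367, 340, 0]) cube([324, 402, 9]);
translate([367, 340, 9]) cube([324, 9, 56]);
translate([367, 733, 9]) cube([324, 9, 56]);
translate([367, 349, 9]) cube([9, 384, 56]);
translate([682, 349, 9]) cube([9, 384, 56]);


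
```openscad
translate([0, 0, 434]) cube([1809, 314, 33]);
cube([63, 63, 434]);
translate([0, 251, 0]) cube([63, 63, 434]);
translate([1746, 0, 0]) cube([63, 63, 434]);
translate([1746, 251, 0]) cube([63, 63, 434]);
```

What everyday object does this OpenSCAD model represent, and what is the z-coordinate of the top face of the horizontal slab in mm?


A bench. The seat-top height is 467 mm.

A long slab on four corner posts — a bench. The slab sits at z = 434 with thickness 33, so the top is 434 + 33 = 467 mm.


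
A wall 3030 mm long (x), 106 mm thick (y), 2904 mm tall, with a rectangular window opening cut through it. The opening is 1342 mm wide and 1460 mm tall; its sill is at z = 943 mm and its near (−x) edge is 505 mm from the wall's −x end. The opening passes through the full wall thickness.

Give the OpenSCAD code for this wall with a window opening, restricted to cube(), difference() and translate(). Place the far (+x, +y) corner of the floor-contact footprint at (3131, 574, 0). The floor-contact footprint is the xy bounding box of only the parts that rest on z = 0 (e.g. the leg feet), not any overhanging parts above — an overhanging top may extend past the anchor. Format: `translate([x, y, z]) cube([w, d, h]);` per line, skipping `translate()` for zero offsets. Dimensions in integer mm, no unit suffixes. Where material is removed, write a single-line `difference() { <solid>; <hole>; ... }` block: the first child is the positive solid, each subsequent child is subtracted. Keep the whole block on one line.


difference() { translate([101, 468, 0]) cube([3030, 106, 2904]); translate([606, 468, 943]) cube([1342, 106, 1460]); }


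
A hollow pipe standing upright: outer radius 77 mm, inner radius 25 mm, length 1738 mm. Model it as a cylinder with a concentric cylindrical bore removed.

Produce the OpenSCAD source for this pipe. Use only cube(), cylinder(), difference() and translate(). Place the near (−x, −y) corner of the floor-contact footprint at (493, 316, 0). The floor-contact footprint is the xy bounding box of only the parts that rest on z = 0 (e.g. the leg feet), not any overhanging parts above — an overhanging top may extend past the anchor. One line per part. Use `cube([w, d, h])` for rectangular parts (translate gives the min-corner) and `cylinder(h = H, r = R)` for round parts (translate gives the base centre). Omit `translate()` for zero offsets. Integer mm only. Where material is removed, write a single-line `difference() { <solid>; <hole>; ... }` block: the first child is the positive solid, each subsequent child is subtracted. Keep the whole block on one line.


difference() { translate([570, 393, 0]) cylinder(h = 1738, r = 77); translate([570, 393, 0]) cylinder(h = 1738, r = 25); }


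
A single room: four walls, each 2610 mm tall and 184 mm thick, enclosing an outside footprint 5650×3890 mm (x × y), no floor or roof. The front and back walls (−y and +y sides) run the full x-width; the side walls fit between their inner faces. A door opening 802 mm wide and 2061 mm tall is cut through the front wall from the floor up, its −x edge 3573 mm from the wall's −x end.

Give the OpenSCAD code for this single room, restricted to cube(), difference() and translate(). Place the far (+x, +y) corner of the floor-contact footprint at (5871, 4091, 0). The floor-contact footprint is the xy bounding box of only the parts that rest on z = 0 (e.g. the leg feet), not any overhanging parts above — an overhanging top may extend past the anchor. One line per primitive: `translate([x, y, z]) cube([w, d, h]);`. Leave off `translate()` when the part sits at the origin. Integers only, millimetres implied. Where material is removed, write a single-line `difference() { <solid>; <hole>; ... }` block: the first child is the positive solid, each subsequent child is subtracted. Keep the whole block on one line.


difference() { translate([221, 201, 0]) cube([5650, 184, 2610]); translate([3794, 201, 0]) cube([802, 184, 2061]); }
translate([221, 3907, 0]) cube([5650, 184, 2610]);
translate([221, 385, 0]) cube([184, 3522, 2610]);
translate([5687, 385, 0]) cube([184, 3522, 2610]);


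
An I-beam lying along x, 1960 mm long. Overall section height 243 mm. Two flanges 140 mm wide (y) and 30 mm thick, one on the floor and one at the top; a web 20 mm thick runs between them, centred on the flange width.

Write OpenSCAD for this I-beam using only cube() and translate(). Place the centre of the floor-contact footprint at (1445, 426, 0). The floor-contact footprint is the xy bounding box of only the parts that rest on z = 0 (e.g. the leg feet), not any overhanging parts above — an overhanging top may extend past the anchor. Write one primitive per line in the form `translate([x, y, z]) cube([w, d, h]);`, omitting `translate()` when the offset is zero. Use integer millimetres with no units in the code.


translate([465, 356, 0]) cube([1960, 140, 30]);
translate([465, 416, 30]) cube([1960, 20, 183]);
translate([465, 356, 213]) cube([1960, 140, 30]);


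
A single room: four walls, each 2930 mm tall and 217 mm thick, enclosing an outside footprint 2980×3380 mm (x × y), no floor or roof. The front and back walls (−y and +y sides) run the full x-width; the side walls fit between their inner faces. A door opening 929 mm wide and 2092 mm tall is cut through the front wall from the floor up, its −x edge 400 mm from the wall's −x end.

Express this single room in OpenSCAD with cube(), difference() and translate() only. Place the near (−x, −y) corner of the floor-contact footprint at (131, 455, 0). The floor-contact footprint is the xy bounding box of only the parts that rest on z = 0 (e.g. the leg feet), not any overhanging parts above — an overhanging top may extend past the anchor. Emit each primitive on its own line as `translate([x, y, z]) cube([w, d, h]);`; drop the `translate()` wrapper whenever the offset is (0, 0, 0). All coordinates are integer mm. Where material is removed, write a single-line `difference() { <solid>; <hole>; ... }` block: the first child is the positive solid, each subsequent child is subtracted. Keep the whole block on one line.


difference() { translate([131, 455, 0]) cube([2980, 217, 2930]); translate([531, 455, 0]) cube([929, 217, 2092]); }
translate([131, 3618, 0]) cube([2980, 217, 2930]);
translate([131, 672, 0]) cube([217, 2946, 2930]);
translate([2894, 672, 0]) cube([217, 2946, 2930]);


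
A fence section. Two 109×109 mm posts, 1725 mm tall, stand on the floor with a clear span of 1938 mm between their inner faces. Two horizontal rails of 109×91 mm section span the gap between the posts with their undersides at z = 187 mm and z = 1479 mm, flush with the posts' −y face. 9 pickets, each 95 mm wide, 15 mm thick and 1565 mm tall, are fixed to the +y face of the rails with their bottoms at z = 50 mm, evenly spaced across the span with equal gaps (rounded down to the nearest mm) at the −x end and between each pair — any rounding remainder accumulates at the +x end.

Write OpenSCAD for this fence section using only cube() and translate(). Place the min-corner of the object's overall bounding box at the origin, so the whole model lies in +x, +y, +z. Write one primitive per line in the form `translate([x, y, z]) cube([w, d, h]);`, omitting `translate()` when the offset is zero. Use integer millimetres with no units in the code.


cube([109, 109, 1725]);
translate([2047, 0, 0]) cube([109, 109, 1725]);
translate([109, 0, 187]) cube([1938, 109, 91]);
translate([109, 0, 1479]) cube([1938, 109, 91]);
translate([217, 109, 50]) cube([95, 15, 1565]);
translate([420, 109, 50]) cube([95, 15, 1565]);
translate([623, 109, 50]) cube([95, 15, 1565]);
translate([826, 109, 50]) cube([95, 15, 1565]);
translate([1029, 109, 50]) cube([95, 15, 1565]);
translate([1232, 109, 50]) cube([95, 15, 1565]);
translate([1435, 109, 50]) cube([95, 15, 1565]);
translate([1638, 109, 50]) cube([95, 15, 1565]);
translate([1841, 109, 50]) cube([95, 15, 1565]);


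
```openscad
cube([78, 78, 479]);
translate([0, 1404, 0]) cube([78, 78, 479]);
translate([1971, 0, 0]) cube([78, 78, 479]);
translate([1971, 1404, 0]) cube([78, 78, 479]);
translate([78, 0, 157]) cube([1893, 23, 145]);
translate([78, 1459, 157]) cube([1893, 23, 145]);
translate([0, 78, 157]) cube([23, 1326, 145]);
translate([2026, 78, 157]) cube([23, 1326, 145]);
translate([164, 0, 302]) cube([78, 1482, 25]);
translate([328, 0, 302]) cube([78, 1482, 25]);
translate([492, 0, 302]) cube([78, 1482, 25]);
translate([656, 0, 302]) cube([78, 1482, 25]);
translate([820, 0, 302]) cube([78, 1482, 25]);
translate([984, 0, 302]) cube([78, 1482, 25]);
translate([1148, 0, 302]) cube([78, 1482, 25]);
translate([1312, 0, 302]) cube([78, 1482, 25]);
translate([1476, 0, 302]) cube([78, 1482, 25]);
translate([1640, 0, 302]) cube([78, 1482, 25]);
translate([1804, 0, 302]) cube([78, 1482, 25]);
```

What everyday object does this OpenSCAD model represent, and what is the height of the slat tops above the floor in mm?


A bed frame. The slat-top height is 327 mm.

Four posts, four rails, and a row of slats — a bed frame. Slats sit on the rails at z = 157 + 145 = 302; with slat thickness 25, the top is 327 mm.


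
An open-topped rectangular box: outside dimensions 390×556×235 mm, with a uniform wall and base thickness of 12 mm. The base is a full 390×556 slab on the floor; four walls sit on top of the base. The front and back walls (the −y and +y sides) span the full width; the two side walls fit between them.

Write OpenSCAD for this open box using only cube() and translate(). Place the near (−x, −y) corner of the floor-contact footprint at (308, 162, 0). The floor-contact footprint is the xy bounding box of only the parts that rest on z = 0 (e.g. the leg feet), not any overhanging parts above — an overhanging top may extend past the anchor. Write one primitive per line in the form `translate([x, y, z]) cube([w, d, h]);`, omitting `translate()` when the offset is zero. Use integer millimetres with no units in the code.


translate([308, 162, 0]) cube([390, 556, 12]);
translate([308, 162, 12]) cube([390, 12, 223]);
translate([308, 706, 12]) cube([390, 12, 223]);
translate([308, 174, 12]) cube([12, 532, 223]);
translate([686, 174, 12]) cube([12, 532, 223]);
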